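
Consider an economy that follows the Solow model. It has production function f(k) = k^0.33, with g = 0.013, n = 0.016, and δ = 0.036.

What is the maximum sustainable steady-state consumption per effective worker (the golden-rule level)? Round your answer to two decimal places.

At the golden rule, f'(k) = n + g + δ, so α·k^(α−1) = n + g + δ and k_gold = (α/(n + g + δ))^(1/(1−α)).
k_gold = (0.33/0.065)^(1/0.67) = 5.0769^1.4925 ≈ 11.3007
c_gold = f(k_gold) − (n + g + δ)·k_gold = 2.2260 − 0.065×11.3007 ≈ 1.4915

c_gold ≈ 1.49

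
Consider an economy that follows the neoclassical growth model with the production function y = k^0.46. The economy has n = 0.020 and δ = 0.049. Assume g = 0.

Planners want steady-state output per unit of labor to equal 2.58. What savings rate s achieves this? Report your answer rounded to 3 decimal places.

s ≈ 0.210

At the steady state, Δk = 0, so s·k^α = (n + δ)·k.
Since y* = [s/(n + δ)]^(α/(1−α)), we have s/(n + δ) = (y*)^((1−α)/α) = 2.58^1.1739 = 3.0423.
Therefore s = 3.0423 × (n + δ) = 3.0423 × 0.069 = 0.2099.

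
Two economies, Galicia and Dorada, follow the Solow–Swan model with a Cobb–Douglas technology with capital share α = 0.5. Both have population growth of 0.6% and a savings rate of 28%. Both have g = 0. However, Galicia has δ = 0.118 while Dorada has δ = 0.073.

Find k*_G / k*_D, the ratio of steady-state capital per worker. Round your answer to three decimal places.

Steady-state k* = [s/(n + δ)]^(1/(1−α)), so the ratio is [ (s_G/(n + δ)_G) / (s_D/(n + δ)_D) ]^2.
s_G/(n + δ)_G = 0.28/0.124 = 2.2581; s_D/(n + δ)_D = 0.28/0.079 = 3.5443.
Ratio = (2.2581/3.5443)^2 = 0.6371^2 ≈ 0.4059

ratio ≈ 0.406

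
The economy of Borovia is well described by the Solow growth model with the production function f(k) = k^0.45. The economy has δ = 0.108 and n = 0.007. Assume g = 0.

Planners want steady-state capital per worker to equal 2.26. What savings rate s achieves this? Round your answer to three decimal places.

Steady state requires s·f(k) = (n + δ)·k, i.e. s·k^α = (n + δ)·k.
So s / (n + δ) = (k*)^(1−α) = 2.26^0.55 = 1.5659.
Therefore s = 1.5659 × (n + δ) = 1.5659 × 0.115 = 0.1801.

s ≈ 0.180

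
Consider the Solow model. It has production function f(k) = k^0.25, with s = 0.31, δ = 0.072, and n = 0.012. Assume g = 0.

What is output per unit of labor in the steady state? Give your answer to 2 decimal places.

Steady state requires s·f(k) = (n + δ)·k, i.e. s·k^α = (n + δ)·k.
Dividing both sides by k: k^(1−α) = s / (n + δ).
k^0.75 = 0.31 / (0.012 + 0.072) = 0.31 / 0.084 = 3.6905
k* = 3.6905^(1/0.75) ≈ 5.7031
y* = (k*)^α = 5.7031^0.25 ≈ 1.5454

y* = 1.55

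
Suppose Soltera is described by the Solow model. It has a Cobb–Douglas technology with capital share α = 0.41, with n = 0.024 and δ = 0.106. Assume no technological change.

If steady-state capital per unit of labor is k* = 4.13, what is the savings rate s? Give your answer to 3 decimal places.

In steady state, investment equals break-even investment: s·k^α = (n + δ)·k.
So s / (n + δ) = (k*)^(1−α) = 4.13^0.59 = 2.3089.
Therefore s = 2.3089 × (n + δ) = 2.3089 × 0.130 = 0.3002.

s ≈ 0.300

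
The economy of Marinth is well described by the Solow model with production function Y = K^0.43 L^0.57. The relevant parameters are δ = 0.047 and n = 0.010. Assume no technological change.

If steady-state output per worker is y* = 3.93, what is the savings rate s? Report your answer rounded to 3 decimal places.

In steady state, investment equals break-even investment: s·k^α = (n + δ)·k.
Since y* = [s/(n + δ)]^(α/(1−α)), we have s/(n + δ) = (y*)^((1−α)/α) = 3.93^1.3256 = 6.1366.
Therefore s = 6.1366 × (n + δ) = 6.1366 × 0.057 = 0.3498.

s ≈ 0.350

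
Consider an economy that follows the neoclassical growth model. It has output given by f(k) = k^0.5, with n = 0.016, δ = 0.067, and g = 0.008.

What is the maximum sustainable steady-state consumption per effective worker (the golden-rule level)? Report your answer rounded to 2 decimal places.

c_gold ≈ 2.75

At the golden rule, f'(k) = n + g + δ, so α·k^(α−1) = n + g + δ and k_gold = (α/(n + g + δ))^(1/(1−α)).
k_gold = (0.5/0.091)^(1/0.5) = 5.4945^2 ≈ 30.1895
c_gold = f(k_gold) − (n + g + δ)·k_gold = 5.4945 − 0.091×30.1895 ≈ 2.7473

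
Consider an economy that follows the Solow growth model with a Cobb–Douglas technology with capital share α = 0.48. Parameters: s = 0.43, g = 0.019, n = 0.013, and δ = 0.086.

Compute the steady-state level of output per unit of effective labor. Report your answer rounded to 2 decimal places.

y* ≈ 3.30

At the steady state, Δk = 0, so s·k^α = (n + g + δ)·k.
Rearranging, k^(1−α) = s / (n + g + δ).
k^0.52 = 0.43 / (0.013 + 0.019 + 0.086) = 0.43 / 0.118 = 3.6441
k* = 3.6441^(1/0.52) ≈ 12.0221
y* = (k*)^α = 12.0221^0.48 ≈ 3.2991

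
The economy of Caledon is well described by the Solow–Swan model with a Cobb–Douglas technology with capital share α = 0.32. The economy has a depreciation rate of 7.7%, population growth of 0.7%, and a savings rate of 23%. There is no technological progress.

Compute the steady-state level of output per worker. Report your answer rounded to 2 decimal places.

At the steady state, Δk = 0, so s·k^α = (n + δ)·k.
Rearranging, k^(1−α) = s / (n + δ).
k^0.68 = 0.23 / (0.007 + 0.077) = 0.23 / 0.084 = 2.7381
k* = 2.7381^(1/0.68) ≈ 4.3985
y* = (k*)^α = 4.3985^0.32 ≈ 1.6064

y* = 1.61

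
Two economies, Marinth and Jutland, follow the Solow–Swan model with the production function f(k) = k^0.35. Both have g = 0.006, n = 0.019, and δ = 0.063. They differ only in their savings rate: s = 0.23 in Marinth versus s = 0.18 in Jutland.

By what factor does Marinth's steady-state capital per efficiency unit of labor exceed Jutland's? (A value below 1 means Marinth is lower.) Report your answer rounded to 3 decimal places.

Steady-state k* = [s/(n + g + δ)]^(1/(1−α)), so the ratio is [ (s_M/(n + g + δ)_M) / (s_J/(n + g + δ)_J) ]^1.5385.
s_M/(n + g + δ)_M = 0.23/0.088 = 2.6136; s_J/(n + g + δ)_J = 0.18/0.088 = 2.0455.
Ratio = (2.6136/2.0455)^1.5385 = 1.2777^1.5385 ≈ 1.4579

k*_M / k*_J ≈ 1.458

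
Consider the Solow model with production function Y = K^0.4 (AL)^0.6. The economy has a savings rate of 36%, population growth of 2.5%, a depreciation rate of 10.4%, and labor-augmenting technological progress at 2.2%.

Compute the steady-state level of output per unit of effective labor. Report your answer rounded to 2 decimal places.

y* ≈ 1.78

In steady state, investment equals break-even investment: s·k^α = (n + g + δ)·k.
Rearranging, k^(1−α) = s / (n + g + δ).
k^0.6 = 0.36 / (0.025 + 0.022 + 0.104) = 0.36 / 0.151 = 2.3841
k* = 2.3841^(1/0.6) ≈ 4.2548
y* = (k*)^α = 4.2548^0.4 ≈ 1.7846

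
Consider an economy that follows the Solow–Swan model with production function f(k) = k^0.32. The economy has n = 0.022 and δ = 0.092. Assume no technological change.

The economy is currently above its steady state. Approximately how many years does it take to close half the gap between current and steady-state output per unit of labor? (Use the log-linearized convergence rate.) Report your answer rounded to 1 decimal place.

Near the steady state the convergence rate is λ = (1 − α)(n + δ).
λ = (1 − 0.32) × 0.114 = 0.68 × 0.114 = 0.07752
Half-life = ln 2 / λ = 0.6931 / 0.07752 ≈ 8.94 years

half-life ≈ 8.9 years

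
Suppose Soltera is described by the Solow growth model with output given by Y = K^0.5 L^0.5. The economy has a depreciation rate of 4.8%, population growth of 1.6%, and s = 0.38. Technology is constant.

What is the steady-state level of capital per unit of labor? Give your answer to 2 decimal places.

Steady state requires s·f(k) = (n + δ)·k, i.e. s·k^α = (n + δ)·k.
Dividing both sides by k: k^(1−α) = s / (n + δ).
k^0.5 = 0.38 / (0.016 + 0.048) = 0.38 / 0.064 = 5.9375
k* = 5.9375^(1/0.5) ≈ 35.2539

k* = 35.25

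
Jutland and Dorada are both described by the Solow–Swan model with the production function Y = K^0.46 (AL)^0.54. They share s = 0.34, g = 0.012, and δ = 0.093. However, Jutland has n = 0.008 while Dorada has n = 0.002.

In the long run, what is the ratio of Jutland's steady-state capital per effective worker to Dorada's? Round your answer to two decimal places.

Steady-state k* = [s/(n + g + δ)]^(1/(1−α)), so the ratio is [ (s_J/(n + g + δ)_J) / (s_D/(n + g + δ)_D) ]^1.8519.
s_J/(n + g + δ)_J = 0.34/0.113 = 3.0088; s_D/(n + g + δ)_D = 0.34/0.107 = 3.1776.
Ratio = (3.0088/3.1776)^1.8519 = 0.9469^1.8519 ≈ 0.9039

ratio ≈ 0.90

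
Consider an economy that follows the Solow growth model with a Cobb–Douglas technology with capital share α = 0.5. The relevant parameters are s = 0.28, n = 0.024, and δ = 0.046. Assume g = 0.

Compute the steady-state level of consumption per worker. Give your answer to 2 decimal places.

c* ≈ 2.88

Steady state requires s·f(k) = (n + δ)·k, i.e. s·k^α = (n + δ)·k.
Rearranging, k^(1−α) = s / (n + δ).
k^0.5 = 0.28 / (0.024 + 0.046) = 0.28 / 0.070 = 4.0000
k* = 4.0000^(1/0.5) ≈ 16.0000
y* = (k*)^α = 16.0000^0.5 ≈ 4.0000
c* = (1 − s)·y* = (1 − 0.28) × 4.0000 ≈ 2.8800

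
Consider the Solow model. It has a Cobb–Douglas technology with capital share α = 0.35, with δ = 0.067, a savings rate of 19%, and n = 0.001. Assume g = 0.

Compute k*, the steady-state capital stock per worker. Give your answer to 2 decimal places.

In steady state, investment equals break-even investment: s·k^α = (n + δ)·k.
Rearranging, k^(1−α) = s / (n + δ).
k^0.65 = 0.19 / (0.001 + 0.067) = 0.19 / 0.068 = 2.7941
k* = 2.7941^(1/0.65) ≈ 4.8588

k* ≈ 4.86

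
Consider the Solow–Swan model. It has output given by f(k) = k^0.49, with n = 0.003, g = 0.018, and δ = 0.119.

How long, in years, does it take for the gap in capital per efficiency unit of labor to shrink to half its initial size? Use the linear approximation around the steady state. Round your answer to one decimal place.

t_½ ≈ 9.7 years

Near the steady state the convergence rate is λ = (1 − α)(n + g + δ).
λ = (1 − 0.49) × 0.140 = 0.51 × 0.140 = 0.0714
Half-life = ln 2 / λ = 0.6931 / 0.0714 ≈ 9.71 years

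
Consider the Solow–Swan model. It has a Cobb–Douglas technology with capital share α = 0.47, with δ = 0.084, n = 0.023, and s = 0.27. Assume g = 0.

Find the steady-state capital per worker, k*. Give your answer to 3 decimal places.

k* = 5.734

Steady state requires s·f(k) = (n + δ)·k, i.e. s·k^α = (n + δ)·k.
Dividing both sides by k: k^(1−α) = s / (n + δ).
k^0.53 = 0.27 / (0.023 + 0.084) = 0.27 / 0.107 = 2.5234
k* = 2.5234^(1/0.53) ≈ 5.7341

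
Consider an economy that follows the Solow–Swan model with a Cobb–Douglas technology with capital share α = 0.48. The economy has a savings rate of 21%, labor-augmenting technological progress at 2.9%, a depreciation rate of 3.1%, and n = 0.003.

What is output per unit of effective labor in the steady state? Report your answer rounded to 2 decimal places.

Steady state requires s·f(k) = (n + g + δ)·k, i.e. s·k^α = (n + g + δ)·k.
Dividing both sides by k: k^(1−α) = s / (n + g + δ).
k^0.52 = 0.21 / (0.003 + 0.029 + 0.031) = 0.21 / 0.063 = 3.3333
k* = 3.3333^(1/0.52) ≈ 10.1281
y* = (k*)^α = 10.1281^0.48 ≈ 3.0385

y* ≈ 3.04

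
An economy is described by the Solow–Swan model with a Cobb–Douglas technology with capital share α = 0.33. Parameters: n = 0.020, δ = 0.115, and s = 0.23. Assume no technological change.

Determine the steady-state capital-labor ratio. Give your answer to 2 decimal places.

Steady state requires s·f(k) = (n + δ)·k, i.e. s·k^α = (n + δ)·k.
Dividing both sides by k: k^(1−α) = s / (n + δ).
k^0.67 = 0.23 / (0.020 + 0.115) = 0.23 / 0.135 = 1.7037
k* = 1.7037^(1/0.67) ≈ 2.2149

k* = 2.21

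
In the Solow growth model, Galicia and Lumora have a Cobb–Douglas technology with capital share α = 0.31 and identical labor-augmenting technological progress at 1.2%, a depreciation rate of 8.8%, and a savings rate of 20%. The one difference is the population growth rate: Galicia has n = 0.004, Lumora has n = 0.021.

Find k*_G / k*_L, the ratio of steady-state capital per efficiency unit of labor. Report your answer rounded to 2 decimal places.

Steady-state k* = [s/(n + g + δ)]^(1/(1−α)), so the ratio is [ (s_G/(n + g + δ)_G) / (s_L/(n + g + δ)_L) ]^1.4493.
s_G/(n + g + δ)_G = 0.20/0.104 = 1.9231; s_L/(n + g + δ)_L = 0.20/0.121 = 1.6529.
Ratio = (1.9231/1.6529)^1.4493 = 1.1635^1.4493 ≈ 1.2454

ratio ≈ 1.25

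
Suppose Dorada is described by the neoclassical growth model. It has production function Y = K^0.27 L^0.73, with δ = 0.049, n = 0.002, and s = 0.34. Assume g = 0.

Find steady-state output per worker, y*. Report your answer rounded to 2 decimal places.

At the steady state, Δk = 0, so s·k^α = (n + δ)·k.
Rearranging, k^(1−α) = s / (n + δ).
k^0.73 = 0.34 / (0.002 + 0.049) = 0.34 / 0.051 = 6.6667
k* = 6.6667^(1/0.73) ≈ 13.4476
y* = (k*)^α = 13.4476^0.27 ≈ 2.0171

y* = 2.02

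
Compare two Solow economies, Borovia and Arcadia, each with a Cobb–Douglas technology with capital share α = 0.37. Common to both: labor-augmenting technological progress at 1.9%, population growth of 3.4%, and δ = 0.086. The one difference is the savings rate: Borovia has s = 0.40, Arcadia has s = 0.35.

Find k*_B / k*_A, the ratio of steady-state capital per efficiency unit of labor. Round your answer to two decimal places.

ratio ≈ 1.24

Steady-state k* = [s/(n + g + δ)]^(1/(1−α)), so the ratio is [ (s_B/(n + g + δ)_B) / (s_A/(n + g + δ)_A) ]^1.5873.
s_B/(n + g + δ)_B = 0.40/0.139 = 2.8777; s_A/(n + g + δ)_A = 0.35/0.139 = 2.5180.
Ratio = (2.8777/2.5180)^1.5873 = 1.1429^1.5873 ≈ 1.2362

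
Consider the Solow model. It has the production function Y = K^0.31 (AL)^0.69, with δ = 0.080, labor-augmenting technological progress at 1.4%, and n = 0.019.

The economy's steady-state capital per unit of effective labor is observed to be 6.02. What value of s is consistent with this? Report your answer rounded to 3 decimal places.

Steady state requires s·f(k) = (n + g + δ)·k, i.e. s·k^α = (n + g + δ)·k.
So s / (n + g + δ) = (k*)^(1−α) = 6.02^0.69 = 3.4508.
Therefore s = 3.4508 × (n + g + δ) = 3.4508 × 0.113 = 0.3899.

s ≈ 0.390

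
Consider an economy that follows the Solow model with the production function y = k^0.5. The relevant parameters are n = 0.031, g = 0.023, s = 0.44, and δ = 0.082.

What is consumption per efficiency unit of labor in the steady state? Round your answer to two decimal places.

c* = 1.81

Steady state requires s·f(k) = (n + g + δ)·k, i.e. s·k^α = (n + g + δ)·k.
Rearranging, k^(1−α) = s / (n + g + δ).
k^0.5 = 0.44 / (0.031 + 0.023 + 0.082) = 0.44 / 0.136 = 3.2353
k* = 3.2353^(1/0.5) ≈ 10.4672
y* = (k*)^α = 10.4672^0.5 ≈ 3.2353
c* = (1 − s)·y* = (1 − 0.44) × 3.2353 ≈ 1.8118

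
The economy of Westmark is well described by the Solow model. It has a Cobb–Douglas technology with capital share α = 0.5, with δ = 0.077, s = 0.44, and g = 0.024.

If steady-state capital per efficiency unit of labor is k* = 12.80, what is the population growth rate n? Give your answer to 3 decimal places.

n ≈ 0.022

At the steady state, Δk = 0, so s·k^α = (n + g + δ)·k.
So s / (n + g + δ) = (k*)^(1−α) = 12.80^0.5 = 3.5777.
Therefore n + g + δ = s / 3.5777 = 0.44 / 3.5777 = 0.1230, so n = 0.1230 − 0.101 = 0.0220.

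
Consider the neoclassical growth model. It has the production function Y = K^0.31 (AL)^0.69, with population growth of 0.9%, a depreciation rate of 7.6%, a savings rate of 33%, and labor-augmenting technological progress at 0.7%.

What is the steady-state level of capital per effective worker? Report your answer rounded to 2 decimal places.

k* = 6.37

In steady state, investment equals break-even investment: s·k^α = (n + g + δ)·k.
Dividing both sides by k: k^(1−α) = s / (n + g + δ).
k^0.69 = 0.33 / (0.009 + 0.007 + 0.076) = 0.33 / 0.092 = 3.5870
k* = 3.5870^(1/0.69) ≈ 6.3673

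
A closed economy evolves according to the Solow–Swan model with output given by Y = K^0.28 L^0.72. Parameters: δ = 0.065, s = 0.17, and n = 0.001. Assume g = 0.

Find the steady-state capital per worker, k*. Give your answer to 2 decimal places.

k* = 3.72

In steady state, investment equals break-even investment: s·k^α = (n + δ)·k.
Rearranging, k^(1−α) = s / (n + δ).
k^0.72 = 0.17 / (0.001 + 0.065) = 0.17 / 0.066 = 2.5758
k* = 2.5758^(1/0.72) ≈ 3.7214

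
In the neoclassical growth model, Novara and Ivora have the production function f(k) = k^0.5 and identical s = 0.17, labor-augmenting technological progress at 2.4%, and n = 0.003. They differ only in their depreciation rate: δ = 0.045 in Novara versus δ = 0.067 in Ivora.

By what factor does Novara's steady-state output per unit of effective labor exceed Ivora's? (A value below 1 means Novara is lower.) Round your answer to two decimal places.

Steady-state y* = [s/(n + g + δ)]^(α/(1−α)), so the ratio is [ (s_N/(n + g + δ)_N) / (s_I/(n + g + δ)_I) ]^1.
s_N/(n + g + δ)_N = 0.17/0.072 = 2.3611; s_I/(n + g + δ)_I = 0.17/0.094 = 1.8085.
Ratio = (2.3611/1.8085)^1 = 1.3056^1 ≈ 1.3056

ratio ≈ 1.31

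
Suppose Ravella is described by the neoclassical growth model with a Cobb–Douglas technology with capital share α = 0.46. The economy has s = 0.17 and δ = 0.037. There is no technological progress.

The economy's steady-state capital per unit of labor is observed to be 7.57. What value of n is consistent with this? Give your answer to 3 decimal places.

n ≈ 0.020

In steady state, investment equals break-even investment: s·k^α = (n + δ)·k.
So s / (n + δ) = (k*)^(1−α) = 7.57^0.54 = 2.9834.
Therefore n + δ = s / 2.9834 = 0.17 / 2.9834 = 0.0570, so n = 0.0570 − 0.037 = 0.0200.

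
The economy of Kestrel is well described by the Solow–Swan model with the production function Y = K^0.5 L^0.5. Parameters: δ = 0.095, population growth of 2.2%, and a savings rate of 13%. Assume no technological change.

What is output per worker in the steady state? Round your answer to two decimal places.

Steady state requires s·f(k) = (n + δ)·k, i.e. s·k^α = (n + δ)·k.
Dividing both sides by k: k^(1−α) = s / (n + δ).
k^0.5 = 0.13 / (0.022 + 0.095) = 0.13 / 0.117 = 1.1111
k* = 1.1111^(1/0.5) ≈ 1.2345
y* = (k*)^α = 1.2345^0.5 ≈ 1.1111

y* = 1.11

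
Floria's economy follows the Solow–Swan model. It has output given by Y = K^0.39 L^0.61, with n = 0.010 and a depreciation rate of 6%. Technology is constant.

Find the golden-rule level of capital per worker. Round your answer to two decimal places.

k_gold ≈ 16.71

The golden rule sets f'(k) = n + δ, i.e. α·k^(α−1) = n + δ.
So k^(1−α) = α / (n + δ) = 0.39 / 0.070 = 5.5714.
k_gold = 5.5714^(1/0.61) ≈ 16.7068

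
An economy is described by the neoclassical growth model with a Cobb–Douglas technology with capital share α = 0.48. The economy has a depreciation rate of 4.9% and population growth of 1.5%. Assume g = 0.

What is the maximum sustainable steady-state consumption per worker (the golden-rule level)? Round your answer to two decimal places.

c_gold ≈ 3.34

At the golden rule, f'(k) = n + δ, so α·k^(α−1) = n + δ and k_gold = (α/(n + δ))^(1/(1−α)).
k_gold = (0.48/0.064)^(1/0.52) = 7.5000^1.9231 ≈ 48.1760
c_gold = f(k_gold) − (n + δ)·k_gold = 6.4233 − 0.064×48.1760 ≈ 3.3400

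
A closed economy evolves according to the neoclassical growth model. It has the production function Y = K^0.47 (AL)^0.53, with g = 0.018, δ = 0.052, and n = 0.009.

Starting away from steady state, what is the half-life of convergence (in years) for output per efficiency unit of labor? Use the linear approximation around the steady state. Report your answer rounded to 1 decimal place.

Near the steady state the convergence rate is λ = (1 − α)(n + g + δ).
λ = (1 − 0.47) × 0.079 = 0.53 × 0.079 = 0.04187
Half-life = ln 2 / λ = 0.6931 / 0.04187 ≈ 16.55 years

half-life ≈ 16.6 years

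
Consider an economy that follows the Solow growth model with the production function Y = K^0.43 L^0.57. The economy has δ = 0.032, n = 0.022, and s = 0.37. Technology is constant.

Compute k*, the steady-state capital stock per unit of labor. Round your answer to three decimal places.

In steady state, investment equals break-even investment: s·k^α = (n + δ)·k.
Rearranging, k^(1−α) = s / (n + δ).
k^0.57 = 0.37 / (0.022 + 0.032) = 0.37 / 0.054 = 6.8519
k* = 6.8519^(1/0.57) ≈ 29.2641

k* = 29.264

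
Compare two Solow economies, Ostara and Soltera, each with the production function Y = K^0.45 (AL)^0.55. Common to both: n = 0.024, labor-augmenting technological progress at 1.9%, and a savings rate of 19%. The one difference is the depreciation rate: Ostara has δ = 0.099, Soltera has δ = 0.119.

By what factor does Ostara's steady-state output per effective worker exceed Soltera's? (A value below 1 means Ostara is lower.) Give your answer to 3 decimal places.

y*_O / y*_S ≈ 1.114

Steady-state y* = [s/(n + g + δ)]^(α/(1−α)), so the ratio is [ (s_O/(n + g + δ)_O) / (s_S/(n + g + δ)_S) ]^0.8182.
s_O/(n + g + δ)_O = 0.19/0.142 = 1.3380; s_S/(n + g + δ)_S = 0.19/0.162 = 1.1728.
Ratio = (1.3380/1.1728)^0.8182 = 1.1409^0.8182 ≈ 1.1139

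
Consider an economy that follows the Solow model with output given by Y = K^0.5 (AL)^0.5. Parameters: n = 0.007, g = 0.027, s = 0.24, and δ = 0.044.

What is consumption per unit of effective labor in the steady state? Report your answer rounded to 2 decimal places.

c* ≈ 2.34

Steady state requires s·f(k) = (n + g + δ)·k, i.e. s·k^α = (n + g + δ)·k.
Rearranging, k^(1−α) = s / (n + g + δ).
k^0.5 = 0.24 / (0.007 + 0.027 + 0.044) = 0.24 / 0.078 = 3.0769
k* = 3.0769^(1/0.5) ≈ 9.4673
y* = (k*)^α = 9.4673^0.5 ≈ 3.0769
c* = (1 − s)·y* = (1 − 0.24) × 3.0769 ≈ 2.3384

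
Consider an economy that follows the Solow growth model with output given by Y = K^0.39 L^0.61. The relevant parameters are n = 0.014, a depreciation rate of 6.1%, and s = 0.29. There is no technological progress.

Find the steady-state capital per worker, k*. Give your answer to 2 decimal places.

At the steady state, Δk = 0, so s·k^α = (n + δ)·k.
Rearranging, k^(1−α) = s / (n + δ).
k^0.61 = 0.29 / (0.014 + 0.061) = 0.29 / 0.075 = 3.8667
k* = 3.8667^(1/0.61) ≈ 9.1802

k* ≈ 9.18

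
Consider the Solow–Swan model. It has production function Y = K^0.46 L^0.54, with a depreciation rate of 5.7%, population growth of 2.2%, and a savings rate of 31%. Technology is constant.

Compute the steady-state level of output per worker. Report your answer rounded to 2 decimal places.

y* = 3.20

In steady state, investment equals break-even investment: s·k^α = (n + δ)·k.
Dividing both sides by k: k^(1−α) = s / (n + δ).
k^0.54 = 0.31 / (0.022 + 0.057) = 0.31 / 0.079 = 3.9241
k* = 3.9241^(1/0.54) ≈ 12.5753
y* = (k*)^α = 12.5753^0.46 ≈ 3.2046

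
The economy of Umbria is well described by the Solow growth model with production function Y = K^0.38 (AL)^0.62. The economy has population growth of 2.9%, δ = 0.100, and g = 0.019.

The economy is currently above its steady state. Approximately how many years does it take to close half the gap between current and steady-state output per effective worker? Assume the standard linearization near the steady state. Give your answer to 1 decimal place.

half-life ≈ 7.6 years

Near the steady state the convergence rate is λ = (1 − α)(n + g + δ).
λ = (1 − 0.38) × 0.148 = 0.62 × 0.148 = 0.09176
Half-life = ln 2 / λ = 0.6931 / 0.09176 ≈ 7.55 years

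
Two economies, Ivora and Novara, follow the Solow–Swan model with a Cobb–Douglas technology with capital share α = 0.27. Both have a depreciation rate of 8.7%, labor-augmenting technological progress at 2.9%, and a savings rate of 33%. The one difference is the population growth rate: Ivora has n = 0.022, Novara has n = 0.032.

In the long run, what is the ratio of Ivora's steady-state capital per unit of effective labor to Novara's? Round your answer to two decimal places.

Steady-state k* = [s/(n + g + δ)]^(1/(1−α)), so the ratio is [ (s_I/(n + g + δ)_I) / (s_N/(n + g + δ)_N) ]^1.3699.
s_I/(n + g + δ)_I = 0.33/0.138 = 2.3913; s_N/(n + g + δ)_N = 0.33/0.148 = 2.2297.
Ratio = (2.3913/2.2297)^1.3699 = 1.0725^1.3699 ≈ 1.1006

k*_I / k*_N ≈ 1.10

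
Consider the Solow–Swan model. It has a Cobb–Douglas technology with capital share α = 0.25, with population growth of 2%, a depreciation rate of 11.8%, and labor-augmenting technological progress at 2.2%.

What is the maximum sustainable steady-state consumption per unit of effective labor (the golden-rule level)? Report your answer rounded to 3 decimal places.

c_gold ≈ 0.870

At the golden rule, f'(k) = n + g + δ, so α·k^(α−1) = n + g + δ and k_gold = (α/(n + g + δ))^(1/(1−α)).
k_gold = (0.25/0.160)^(1/0.75) = 1.5625^1.3333 ≈ 1.8131
c_gold = f(k_gold) − (n + g + δ)·k_gold = 1.1604 − 0.160×1.8131 ≈ 0.8703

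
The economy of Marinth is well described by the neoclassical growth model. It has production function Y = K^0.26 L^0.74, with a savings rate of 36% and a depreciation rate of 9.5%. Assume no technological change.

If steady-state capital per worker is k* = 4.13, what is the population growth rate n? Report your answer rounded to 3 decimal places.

n ≈ 0.031

At the steady state, Δk = 0, so s·k^α = (n + δ)·k.
So s / (n + δ) = (k*)^(1−α) = 4.13^0.74 = 2.8563.
Therefore n + δ = s / 2.8563 = 0.36 / 2.8563 = 0.1260, so n = 0.1260 − 0.095 = 0.0310.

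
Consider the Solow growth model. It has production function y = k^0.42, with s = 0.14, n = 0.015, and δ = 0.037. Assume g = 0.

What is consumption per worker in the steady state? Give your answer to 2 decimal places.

c* ≈ 1.76

Steady state requires s·f(k) = (n + δ)·k, i.e. s·k^α = (n + δ)·k.
Dividing both sides by k: k^(1−α) = s / (n + δ).
k^0.58 = 0.14 / (0.015 + 0.037) = 0.14 / 0.052 = 2.6923
k* = 2.6923^(1/0.58) ≈ 5.5156
y* = (k*)^α = 5.5156^0.42 ≈ 2.0487
c* = (1 − s)·y* = (1 − 0.14) × 2.0487 ≈ 1.7619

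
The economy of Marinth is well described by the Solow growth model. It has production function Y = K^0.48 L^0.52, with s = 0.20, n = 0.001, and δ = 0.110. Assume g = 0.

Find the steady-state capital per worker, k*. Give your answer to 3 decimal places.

In steady state, investment equals break-even investment: s·k^α = (n + δ)·k.
Dividing both sides by k: k^(1−α) = s / (n + δ).
k^0.52 = 0.20 / (0.001 + 0.110) = 0.20 / 0.111 = 1.8018
k* = 1.8018^(1/0.52) ≈ 3.1027

k* = 3.103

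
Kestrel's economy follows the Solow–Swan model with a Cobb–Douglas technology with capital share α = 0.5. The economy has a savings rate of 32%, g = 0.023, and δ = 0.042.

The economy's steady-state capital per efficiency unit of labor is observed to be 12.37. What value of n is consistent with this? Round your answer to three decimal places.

n ≈ 0.026

In steady state, investment equals break-even investment: s·k^α = (n + g + δ)·k.
So s / (n + g + δ) = (k*)^(1−α) = 12.37^0.5 = 3.5171.
Therefore n + g + δ = s / 3.5171 = 0.32 / 3.5171 = 0.0910, so n = 0.0910 − 0.065 = 0.0260.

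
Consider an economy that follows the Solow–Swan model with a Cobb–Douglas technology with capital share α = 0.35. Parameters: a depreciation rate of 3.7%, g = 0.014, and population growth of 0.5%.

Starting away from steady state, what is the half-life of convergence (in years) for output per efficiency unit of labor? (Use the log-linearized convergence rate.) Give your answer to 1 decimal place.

Near the steady state the convergence rate is λ = (1 − α)(n + g + δ).
λ = (1 − 0.35) × 0.056 = 0.65 × 0.056 = 0.0364
Half-life = ln 2 / λ = 0.6931 / 0.0364 ≈ 19.04 years

half-life ≈ 19.0 years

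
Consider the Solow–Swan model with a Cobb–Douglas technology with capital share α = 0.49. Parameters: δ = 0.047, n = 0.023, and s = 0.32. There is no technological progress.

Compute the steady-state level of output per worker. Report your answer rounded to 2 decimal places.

At the steady state, Δk = 0, so s·k^α = (n + δ)·k.
Dividing both sides by k: k^(1−α) = s / (n + δ).
k^0.51 = 0.32 / (0.023 + 0.047) = 0.32 / 0.070 = 4.5714
k* = 4.5714^(1/0.51) ≈ 19.6886
y* = (k*)^α = 19.6886^0.49 ≈ 4.3069

y* ≈ 4.31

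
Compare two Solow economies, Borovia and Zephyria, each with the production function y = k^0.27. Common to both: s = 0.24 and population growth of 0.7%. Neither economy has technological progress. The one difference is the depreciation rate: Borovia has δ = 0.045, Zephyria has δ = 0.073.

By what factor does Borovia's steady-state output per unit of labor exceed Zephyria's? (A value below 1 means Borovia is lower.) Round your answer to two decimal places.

Steady-state y* = [s/(n + δ)]^(α/(1−α)), so the ratio is [ (s_B/(n + δ)_B) / (s_Z/(n + δ)_Z) ]^0.3699.
s_B/(n + δ)_B = 0.24/0.052 = 4.6154; s_Z/(n + δ)_Z = 0.24/0.080 = 3.0000.
Ratio = (4.6154/3.0000)^0.3699 = 1.5385^0.3699 ≈ 1.1728

y*_B / y*_Z ≈ 1.17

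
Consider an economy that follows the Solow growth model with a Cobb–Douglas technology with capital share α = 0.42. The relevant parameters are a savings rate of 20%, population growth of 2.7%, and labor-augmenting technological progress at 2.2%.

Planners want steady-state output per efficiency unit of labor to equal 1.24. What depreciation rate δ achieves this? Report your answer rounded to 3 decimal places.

In steady state, investment equals break-even investment: s·k^α = (n + g + δ)·k.
Since y* = [s/(n + g + δ)]^(α/(1−α)), we have s/(n + g + δ) = (y*)^((1−α)/α) = 1.24^1.381 = 1.3459.
Therefore n + g + δ = s / 1.3459 = 0.20 / 1.3459 = 0.1486, so δ = 0.1486 − 0.049 = 0.0996.

δ ≈ 0.100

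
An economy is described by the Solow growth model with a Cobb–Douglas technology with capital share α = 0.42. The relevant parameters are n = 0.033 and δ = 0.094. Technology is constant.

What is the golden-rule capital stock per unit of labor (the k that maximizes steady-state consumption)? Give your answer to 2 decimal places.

The golden rule sets f'(k) = n + δ, i.e. α·k^(α−1) = n + δ.
So k^(1−α) = α / (n + δ) = 0.42 / 0.127 = 3.3071.
k_gold = 3.3071^(1/0.58) ≈ 7.8632

k_gold ≈ 7.86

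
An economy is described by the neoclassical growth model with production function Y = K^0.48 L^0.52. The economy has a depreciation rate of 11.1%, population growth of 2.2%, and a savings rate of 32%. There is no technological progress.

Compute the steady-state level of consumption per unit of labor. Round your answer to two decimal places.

c* ≈ 1.53

Steady state requires s·f(k) = (n + δ)·k, i.e. s·k^α = (n + δ)·k.
Rearranging, k^(1−α) = s / (n + δ).
k^0.52 = 0.32 / (0.022 + 0.111) = 0.32 / 0.133 = 2.4060
k* = 2.4060^(1/0.52) ≈ 5.4108
y* = (k*)^α = 5.4108^0.48 ≈ 2.2489
c* = (1 − s)·y* = (1 − 0.32) × 2.2489 ≈ 1.5293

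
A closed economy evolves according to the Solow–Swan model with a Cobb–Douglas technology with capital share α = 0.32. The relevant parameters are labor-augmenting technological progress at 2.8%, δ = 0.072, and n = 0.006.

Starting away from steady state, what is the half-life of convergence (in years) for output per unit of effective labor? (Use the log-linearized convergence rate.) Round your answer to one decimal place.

Near the steady state the convergence rate is λ = (1 − α)(n + g + δ).
λ = (1 − 0.32) × 0.106 = 0.68 × 0.106 = 0.07208
Half-life = ln 2 / λ = 0.6931 / 0.07208 ≈ 9.62 years

about 9.6 years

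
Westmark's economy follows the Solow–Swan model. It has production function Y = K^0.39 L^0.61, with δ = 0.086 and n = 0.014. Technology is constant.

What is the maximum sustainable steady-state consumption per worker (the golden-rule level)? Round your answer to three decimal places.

c_gold ≈ 1.456

At the golden rule, f'(k) = n + δ, so α·k^(α−1) = n + δ and k_gold = (α/(n + δ))^(1/(1−α)).
k_gold = (0.39/0.100)^(1/0.61) = 3.9000^1.6393 ≈ 9.3096
c_gold = f(k_gold) − (n + δ)·k_gold = 2.3872 − 0.100×9.3096 ≈ 1.4562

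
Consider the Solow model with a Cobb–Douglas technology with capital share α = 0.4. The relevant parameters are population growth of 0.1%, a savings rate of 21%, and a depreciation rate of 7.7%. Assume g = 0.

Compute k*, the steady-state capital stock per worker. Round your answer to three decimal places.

Steady state requires s·f(k) = (n + δ)·k, i.e. s·k^α = (n + δ)·k.
Dividing both sides by k: k^(1−α) = s / (n + δ).
k^0.6 = 0.21 / (0.001 + 0.077) = 0.21 / 0.078 = 2.6923
k* = 2.6923^(1/0.6) ≈ 5.2104

k* = 5.210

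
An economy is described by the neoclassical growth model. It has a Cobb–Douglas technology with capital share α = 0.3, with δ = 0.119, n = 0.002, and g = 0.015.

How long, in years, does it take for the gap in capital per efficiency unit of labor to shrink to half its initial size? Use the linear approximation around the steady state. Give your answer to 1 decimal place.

Near the steady state the convergence rate is λ = (1 − α)(n + g + δ).
λ = (1 − 0.3) × 0.136 = 0.7 × 0.136 = 0.0952
Half-life = ln 2 / λ = 0.6931 / 0.0952 ≈ 7.28 years

half-life ≈ 7.3 years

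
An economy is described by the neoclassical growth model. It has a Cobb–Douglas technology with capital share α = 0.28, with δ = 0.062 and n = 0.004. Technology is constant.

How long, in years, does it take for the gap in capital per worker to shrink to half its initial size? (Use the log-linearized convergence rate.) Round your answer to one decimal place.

about 14.6 years

Near the steady state the convergence rate is λ = (1 − α)(n + δ).
λ = (1 − 0.28) × 0.066 = 0.72 × 0.066 = 0.04752
Half-life = ln 2 / λ = 0.6931 / 0.04752 ≈ 14.59 years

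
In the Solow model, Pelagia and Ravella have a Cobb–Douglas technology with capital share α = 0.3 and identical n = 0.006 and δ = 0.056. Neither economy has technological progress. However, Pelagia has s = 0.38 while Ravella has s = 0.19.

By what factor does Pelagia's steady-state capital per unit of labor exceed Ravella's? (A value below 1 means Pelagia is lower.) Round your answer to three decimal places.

Steady-state k* = [s/(n + δ)]^(1/(1−α)), so the ratio is [ (s_P/(n + δ)_P) / (s_R/(n + δ)_R) ]^1.4286.
s_P/(n + δ)_P = 0.38/0.062 = 6.1290; s_R/(n + δ)_R = 0.19/0.062 = 3.0645.
Ratio = (6.1290/3.0645)^1.4286 = 2.0000^1.4286 ≈ 2.6919

ratio ≈ 2.692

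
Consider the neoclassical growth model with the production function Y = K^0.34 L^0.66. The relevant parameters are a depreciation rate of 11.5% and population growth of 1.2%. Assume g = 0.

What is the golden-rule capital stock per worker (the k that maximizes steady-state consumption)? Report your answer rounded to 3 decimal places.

The golden rule sets f'(k) = n + δ, i.e. α·k^(α−1) = n + δ.
So k^(1−α) = α / (n + δ) = 0.34 / 0.127 = 2.6772.
k_gold = 2.6772^(1/0.66) ≈ 4.4463

k_gold ≈ 4.446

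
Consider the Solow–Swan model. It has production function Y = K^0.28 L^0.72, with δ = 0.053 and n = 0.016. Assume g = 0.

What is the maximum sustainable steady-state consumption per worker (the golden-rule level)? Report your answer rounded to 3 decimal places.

At the golden rule, f'(k) = n + δ, so α·k^(α−1) = n + δ and k_gold = (α/(n + δ))^(1/(1−α)).
k_gold = (0.28/0.069)^(1/0.72) = 4.0580^1.3889 ≈ 6.9966
c_gold = f(k_gold) − (n + δ)·k_gold = 1.7241 − 0.069×6.9966 ≈ 1.2413

c_gold ≈ 1.241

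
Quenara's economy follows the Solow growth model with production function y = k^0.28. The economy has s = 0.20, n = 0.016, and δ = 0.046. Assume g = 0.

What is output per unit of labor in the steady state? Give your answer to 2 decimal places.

y* = 1.58

In steady state, investment equals break-even investment: s·k^α = (n + δ)·k.
Dividing both sides by k: k^(1−α) = s / (n + δ).
k^0.72 = 0.20 / (0.016 + 0.046) = 0.20 / 0.062 = 3.2258
k* = 3.2258^(1/0.72) ≈ 5.0868
y* = (k*)^α = 5.0868^0.28 ≈ 1.5769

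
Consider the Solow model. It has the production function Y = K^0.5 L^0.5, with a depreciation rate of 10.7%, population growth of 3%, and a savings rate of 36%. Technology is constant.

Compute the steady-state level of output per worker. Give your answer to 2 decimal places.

y* ≈ 2.63

In steady state, investment equals break-even investment: s·k^α = (n + δ)·k.
Dividing both sides by k: k^(1−α) = s / (n + δ).
k^0.5 = 0.36 / (0.030 + 0.107) = 0.36 / 0.137 = 2.6277
k* = 2.6277^(1/0.5) ≈ 6.9048
y* = (k*)^α = 6.9048^0.5 ≈ 2.6277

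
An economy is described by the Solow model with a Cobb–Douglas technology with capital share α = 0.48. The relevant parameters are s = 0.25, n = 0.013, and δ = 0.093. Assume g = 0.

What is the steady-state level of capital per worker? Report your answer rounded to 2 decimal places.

In steady state, investment equals break-even investment: s·k^α = (n + δ)·k.
Dividing both sides by k: k^(1−α) = s / (n + δ).
k^0.52 = 0.25 / (0.013 + 0.093) = 0.25 / 0.106 = 2.3585
k* = 2.3585^(1/0.52) ≈ 5.2072

k* = 5.21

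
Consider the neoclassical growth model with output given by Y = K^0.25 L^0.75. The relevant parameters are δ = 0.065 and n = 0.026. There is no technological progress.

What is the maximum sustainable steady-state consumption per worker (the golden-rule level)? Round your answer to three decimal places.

c_gold ≈ 1.050

At the golden rule, f'(k) = n + δ, so α·k^(α−1) = n + δ and k_gold = (α/(n + δ))^(1/(1−α)).
k_gold = (0.25/0.091)^(1/0.75) = 2.7473^1.3333 ≈ 3.8476
c_gold = f(k_gold) − (n + δ)·k_gold = 1.4005 − 0.091×3.8476 ≈ 1.0504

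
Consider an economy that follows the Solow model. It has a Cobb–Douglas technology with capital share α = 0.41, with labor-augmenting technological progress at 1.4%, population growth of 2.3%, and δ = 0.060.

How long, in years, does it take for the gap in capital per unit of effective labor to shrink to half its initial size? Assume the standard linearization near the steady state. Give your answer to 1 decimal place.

Near the steady state the convergence rate is λ = (1 − α)(n + g + δ).
λ = (1 − 0.41) × 0.097 = 0.59 × 0.097 = 0.05723
Half-life = ln 2 / λ = 0.6931 / 0.05723 ≈ 12.11 years

t_½ ≈ 12.1 years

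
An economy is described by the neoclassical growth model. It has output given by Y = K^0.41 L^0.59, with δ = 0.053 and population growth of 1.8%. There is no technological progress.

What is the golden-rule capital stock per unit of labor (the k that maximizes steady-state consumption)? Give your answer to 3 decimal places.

The golden rule sets f'(k) = n + δ, i.e. α·k^(α−1) = n + δ.
So k^(1−α) = α / (n + δ) = 0.41 / 0.071 = 5.7746.
k_gold = 5.7746^(1/0.59) ≈ 19.5306

k_gold ≈ 19.531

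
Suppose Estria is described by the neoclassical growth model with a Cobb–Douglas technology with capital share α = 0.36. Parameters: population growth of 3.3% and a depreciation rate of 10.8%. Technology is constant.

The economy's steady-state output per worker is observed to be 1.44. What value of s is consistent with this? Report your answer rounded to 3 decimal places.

s ≈ 0.270

At the steady state, Δk = 0, so s·k^α = (n + δ)·k.
Since y* = [s/(n + δ)]^(α/(1−α)), we have s/(n + δ) = (y*)^((1−α)/α) = 1.44^1.7778 = 1.9122.
Therefore s = 1.9122 × (n + δ) = 1.9122 × 0.141 = 0.2696.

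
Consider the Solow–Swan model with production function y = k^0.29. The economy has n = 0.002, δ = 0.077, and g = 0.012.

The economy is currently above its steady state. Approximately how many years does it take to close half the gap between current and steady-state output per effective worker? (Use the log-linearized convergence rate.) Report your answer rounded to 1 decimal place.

half-life ≈ 10.7 years

Near the steady state the convergence rate is λ = (1 − α)(n + g + δ).
λ = (1 − 0.29) × 0.091 = 0.71 × 0.091 = 0.06461
Half-life = ln 2 / λ = 0.6931 / 0.06461 ≈ 10.73 years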